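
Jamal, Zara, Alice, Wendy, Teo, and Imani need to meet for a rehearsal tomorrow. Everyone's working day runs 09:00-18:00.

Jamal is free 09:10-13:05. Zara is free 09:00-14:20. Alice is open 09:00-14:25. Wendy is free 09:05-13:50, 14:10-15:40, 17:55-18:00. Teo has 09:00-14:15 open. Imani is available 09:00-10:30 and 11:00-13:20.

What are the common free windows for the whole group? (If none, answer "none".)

Jamal ∩ Zara: 09:10-13:05.
Jamal ∩ Zara ∩ Alice: 09:10-13:05.
Jamal ∩ Zara ∩ Alice ∩ Wendy: 09:10-13:05.
Jamal ∩ Zara ∩ Alice ∩ Wendy ∩ Teo: 09:10-13:05.
Jamal ∩ Zara ∩ Alice ∩ Wendy ∩ Teo ∩ Imani: 09:10-10:30, 11:00-13:05.

09:10-10:30, 11:00-13:05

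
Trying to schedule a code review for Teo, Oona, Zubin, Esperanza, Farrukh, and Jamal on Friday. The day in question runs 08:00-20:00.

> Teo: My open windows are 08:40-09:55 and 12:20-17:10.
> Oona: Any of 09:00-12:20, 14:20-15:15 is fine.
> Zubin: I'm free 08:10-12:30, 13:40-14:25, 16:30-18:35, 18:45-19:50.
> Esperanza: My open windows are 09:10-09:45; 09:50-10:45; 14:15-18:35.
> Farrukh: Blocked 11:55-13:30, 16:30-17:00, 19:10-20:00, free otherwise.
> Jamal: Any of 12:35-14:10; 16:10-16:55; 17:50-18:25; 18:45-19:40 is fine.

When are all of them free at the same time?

none

Teo free: 08:40-09:55, 12:20-17:10.
Oona free: 09:00-12:20, 14:20-15:15.
Zubin free: 08:10-12:30, 13:40-14:25, 16:30-18:35, 18:45-19:50.
Esperanza free: 09:10-09:45, 09:50-10:45, 14:15-18:35.
Farrukh free: 08:00-11:55, 13:30-16:30, 17:00-19:10 (invert busy blocks within the working day).
Jamal free: 12:35-14:10, 16:10-16:55, 17:50-18:25, 18:45-19:40.
Teo ∩ Oona: 09:00-09:55, 14:20-15:15.
Teo ∩ Oona ∩ Zubin: 09:00-09:55, 14:20-14:25.
Teo ∩ Oona ∩ Zubin ∩ Esperanza: 09:10-09:45, 09:50-09:55, 14:20-14:25.
Teo ∩ Oona ∩ Zubin ∩ Esperanza ∩ Farrukh: 09:10-09:45, 09:50-09:55, 14:20-14:25.
Teo ∩ Oona ∩ Zubin ∩ Esperanza ∩ Farrukh ∩ Jamal: ∅.
There is no time when everyone is free.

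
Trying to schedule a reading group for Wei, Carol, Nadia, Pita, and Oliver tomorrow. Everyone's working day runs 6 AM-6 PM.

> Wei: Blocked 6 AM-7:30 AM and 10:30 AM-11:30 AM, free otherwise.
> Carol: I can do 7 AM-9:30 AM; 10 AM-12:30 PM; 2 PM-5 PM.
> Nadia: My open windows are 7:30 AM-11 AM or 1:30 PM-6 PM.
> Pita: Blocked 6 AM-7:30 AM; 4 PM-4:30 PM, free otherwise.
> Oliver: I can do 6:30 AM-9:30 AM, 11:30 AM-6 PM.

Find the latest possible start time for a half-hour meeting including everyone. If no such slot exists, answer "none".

Wei free: 07:30-10:30, 11:30-18:00 (invert busy blocks within the working day).
Carol free: 07:00-09:30, 10:00-12:30, 14:00-17:00.
Nadia free: 07:30-11:00, 13:30-18:00.
Pita free: 07:30-16:00, 16:30-18:00 (invert busy blocks within the working day).
Oliver free: 06:30-09:30, 11:30-18:00.
Wei ∩ Carol: 07:30-09:30, 10:00-10:30, 11:30-12:30, 14:00-17:00.
Wei ∩ Carol ∩ Nadia: 07:30-09:30, 10:00-10:30, 14:00-17:00.
Wei ∩ Carol ∩ Nadia ∩ Pita: 07:30-09:30, 10:00-10:30, 14:00-16:00, 16:30-17:00.
Wei ∩ Carol ∩ Nadia ∩ Pita ∩ Oliver: 07:30-09:30, 14:00-16:00, 16:30-17:00.
The last common window of at least 30 minutes is 16:30-17:00; a 30-minute meeting can start as late as 16:30 and still end by 17:00.

16:30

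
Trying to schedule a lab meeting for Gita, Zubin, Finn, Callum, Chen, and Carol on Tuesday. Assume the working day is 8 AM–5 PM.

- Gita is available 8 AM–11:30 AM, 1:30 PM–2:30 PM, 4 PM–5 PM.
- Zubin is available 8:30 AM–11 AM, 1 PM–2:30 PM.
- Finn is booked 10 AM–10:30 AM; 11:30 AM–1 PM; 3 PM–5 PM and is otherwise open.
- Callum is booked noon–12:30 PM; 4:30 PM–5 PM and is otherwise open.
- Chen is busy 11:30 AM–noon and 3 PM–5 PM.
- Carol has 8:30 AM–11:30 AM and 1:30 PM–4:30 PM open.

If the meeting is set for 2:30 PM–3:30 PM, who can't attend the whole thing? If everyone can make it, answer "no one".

Gita free: 08:00-11:30, 13:30-14:30, 16:00-17:00.
Zubin free: 08:30-11:00, 13:00-14:30.
Finn free: 08:00-10:00, 10:30-11:30, 13:00-15:00 (invert busy blocks within the working day).
Callum free: 08:00-12:00, 12:30-16:30 (invert busy blocks within the working day).
Chen free: 08:00-11:30, 12:00-15:00 (invert busy blocks within the working day).
Carol free: 08:30-11:30, 13:30-16:30.
Gita: not fully free for 14:30-15:30. Zubin: not fully free for 14:30-15:30. Finn: not fully free for 14:30-15:30. Callum: free for 14:30-15:30. Chen: not fully free for 14:30-15:30. Carol: free for 14:30-15:30.

Chen, Finn, Gita, Zubin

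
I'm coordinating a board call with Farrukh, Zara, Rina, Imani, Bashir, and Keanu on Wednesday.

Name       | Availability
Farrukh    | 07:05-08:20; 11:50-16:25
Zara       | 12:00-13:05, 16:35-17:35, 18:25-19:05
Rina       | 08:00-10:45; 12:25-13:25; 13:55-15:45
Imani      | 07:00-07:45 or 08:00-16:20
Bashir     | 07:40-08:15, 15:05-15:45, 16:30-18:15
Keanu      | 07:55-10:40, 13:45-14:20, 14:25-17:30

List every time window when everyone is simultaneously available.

none

Farrukh ∩ Zara: 12:00-13:05.
Farrukh ∩ Zara ∩ Rina: 12:25-13:05.
Farrukh ∩ Zara ∩ Rina ∩ Imani: 12:25-13:05.
Farrukh ∩ Zara ∩ Rina ∩ Imani ∩ Bashir: ∅.
Farrukh ∩ Zara ∩ Rina ∩ Imani ∩ Bashir ∩ Keanu: ∅.
There is no time when everyone is free.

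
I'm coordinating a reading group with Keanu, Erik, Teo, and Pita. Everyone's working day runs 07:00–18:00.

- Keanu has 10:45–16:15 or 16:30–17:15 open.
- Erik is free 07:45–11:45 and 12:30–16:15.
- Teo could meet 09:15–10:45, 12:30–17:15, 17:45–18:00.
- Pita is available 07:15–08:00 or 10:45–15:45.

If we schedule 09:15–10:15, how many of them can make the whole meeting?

Erik and Teo can make the full 09:15-10:15 slot — that's 2.

2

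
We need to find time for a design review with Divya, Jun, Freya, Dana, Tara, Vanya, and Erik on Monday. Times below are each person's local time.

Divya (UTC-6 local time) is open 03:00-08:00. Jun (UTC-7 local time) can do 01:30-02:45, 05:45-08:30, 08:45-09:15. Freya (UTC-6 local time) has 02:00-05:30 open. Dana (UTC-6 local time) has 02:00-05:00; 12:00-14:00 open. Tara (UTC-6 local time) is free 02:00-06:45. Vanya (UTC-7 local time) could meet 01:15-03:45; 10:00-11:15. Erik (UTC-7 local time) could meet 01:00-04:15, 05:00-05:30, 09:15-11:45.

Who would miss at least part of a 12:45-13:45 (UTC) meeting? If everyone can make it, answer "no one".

Dana, Erik, Freya, Tara, Vanya

Divya in UTC: 09:00-14:00 (add 6h to convert from UTC-6).
Jun in UTC: 08:30-09:45, 12:45-15:30, 15:45-16:15 (add 7h to convert from UTC-7).
Freya in UTC: 08:00-11:30 (add 6h to convert from UTC-6).
Dana in UTC: 08:00-11:00, 18:00-20:00 (add 6h to convert from UTC-6).
Tara in UTC: 08:00-12:45 (add 6h to convert from UTC-6).
Vanya in UTC: 08:15-10:45, 17:00-18:15 (add 7h to convert from UTC-7).
Erik in UTC: 08:00-11:15, 12:00-12:30, 16:15-18:45 (add 7h to convert from UTC-7).
Divya: free for 12:45-13:45. Jun: free for 12:45-13:45. Freya: not fully free for 12:45-13:45. Dana: not fully free for 12:45-13:45. Tara: not fully free for 12:45-13:45. Vanya: not fully free for 12:45-13:45. Erik: not fully free for 12:45-13:45.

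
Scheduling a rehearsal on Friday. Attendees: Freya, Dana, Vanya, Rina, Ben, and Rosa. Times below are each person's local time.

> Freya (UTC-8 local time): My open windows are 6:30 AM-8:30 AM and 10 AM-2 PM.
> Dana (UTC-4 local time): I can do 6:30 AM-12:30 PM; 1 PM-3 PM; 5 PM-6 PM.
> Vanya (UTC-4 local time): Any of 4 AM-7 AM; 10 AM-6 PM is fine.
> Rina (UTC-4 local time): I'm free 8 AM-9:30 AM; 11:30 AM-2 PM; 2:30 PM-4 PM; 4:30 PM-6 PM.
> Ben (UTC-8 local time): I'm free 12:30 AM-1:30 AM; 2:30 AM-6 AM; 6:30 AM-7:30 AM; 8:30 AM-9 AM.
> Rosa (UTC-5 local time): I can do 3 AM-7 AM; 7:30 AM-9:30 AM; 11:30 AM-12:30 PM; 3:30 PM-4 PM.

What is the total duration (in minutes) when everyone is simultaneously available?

0

Freya in UTC: 14:30-16:30, 18:00-22:00 (add 8h to convert from UTC-8).
Dana in UTC: 10:30-16:30, 17:00-19:00, 21:00-22:00 (add 4h to convert from UTC-4).
Vanya in UTC: 08:00-11:00, 14:00-22:00 (add 4h to convert from UTC-4).
Rina in UTC: 12:00-13:30, 15:30-18:00, 18:30-20:00, 20:30-22:00 (add 4h to convert from UTC-4).
Ben in UTC: 08:30-09:30, 10:30-14:00, 14:30-15:30, 16:30-17:00 (add 8h to convert from UTC-8).
Rosa in UTC: 08:00-12:00, 12:30-14:30, 16:30-17:30, 20:30-21:00 (add 5h to convert from UTC-5).
Freya ∩ Dana: 14:30-16:30, 18:00-19:00, 21:00-22:00.
Freya ∩ Dana ∩ Vanya: 14:30-16:30, 18:00-19:00, 21:00-22:00.
Freya ∩ Dana ∩ Vanya ∩ Rina: 15:30-16:30, 18:30-19:00, 21:00-22:00.
Freya ∩ Dana ∩ Vanya ∩ Rina ∩ Ben: ∅.
Freya ∩ Dana ∩ Vanya ∩ Rina ∩ Ben ∩ Rosa: ∅.
There is no time when everyone is free.
There is no common window, so the total is 0 minutes.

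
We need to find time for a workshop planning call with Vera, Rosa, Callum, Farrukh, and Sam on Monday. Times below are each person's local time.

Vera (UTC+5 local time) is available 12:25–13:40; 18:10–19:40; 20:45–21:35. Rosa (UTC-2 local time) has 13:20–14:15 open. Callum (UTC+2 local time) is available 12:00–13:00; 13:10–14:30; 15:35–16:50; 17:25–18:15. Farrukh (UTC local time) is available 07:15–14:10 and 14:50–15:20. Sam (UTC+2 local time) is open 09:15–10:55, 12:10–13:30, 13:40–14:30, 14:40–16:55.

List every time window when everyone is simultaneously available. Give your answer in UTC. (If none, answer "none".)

none

Vera in UTC: 07:25-08:40, 13:10-14:40, 15:45-16:35 (subtract 5h to convert from UTC+5).
Rosa in UTC: 15:20-16:15 (add 2h to convert from UTC-2).
Callum in UTC: 10:00-11:00, 11:10-12:30, 13:35-14:50, 15:25-16:15 (subtract 2h to convert from UTC+2).
Farrukh in UTC: 07:15-14:10, 14:50-15:20.
Sam in UTC: 07:15-08:55, 10:10-11:30, 11:40-12:30, 12:40-14:55 (subtract 2h to convert from UTC+2).
Vera ∩ Rosa: 15:45-16:15.
Vera ∩ Rosa ∩ Callum: 15:45-16:15.
Vera ∩ Rosa ∩ Callum ∩ Farrukh: ∅.
Vera ∩ Rosa ∩ Callum ∩ Farrukh ∩ Sam: ∅.
There is no time when everyone is free.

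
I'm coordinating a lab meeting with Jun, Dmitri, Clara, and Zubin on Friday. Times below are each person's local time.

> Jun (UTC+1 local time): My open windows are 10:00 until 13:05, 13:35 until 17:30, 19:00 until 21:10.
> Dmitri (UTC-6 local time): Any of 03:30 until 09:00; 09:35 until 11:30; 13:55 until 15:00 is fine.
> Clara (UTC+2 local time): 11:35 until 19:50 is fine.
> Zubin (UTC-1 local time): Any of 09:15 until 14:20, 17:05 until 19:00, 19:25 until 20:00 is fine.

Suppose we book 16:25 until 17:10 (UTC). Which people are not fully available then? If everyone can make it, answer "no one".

Jun in UTC: 09:00-12:05, 12:35-16:30, 18:00-20:10 (subtract 1h to convert from UTC+1).
Dmitri in UTC: 09:30-15:00, 15:35-17:30, 19:55-21:00 (add 6h to convert from UTC-6).
Clara in UTC: 09:35-17:50 (subtract 2h to convert from UTC+2).
Zubin in UTC: 10:15-15:20, 18:05-20:00, 20:25-21:00 (add 1h to convert from UTC-1).
Jun: not fully free for 16:25-17:10. Dmitri: free for 16:25-17:10. Clara: free for 16:25-17:10. Zubin: not fully free for 16:25-17:10.

Jun, Zubin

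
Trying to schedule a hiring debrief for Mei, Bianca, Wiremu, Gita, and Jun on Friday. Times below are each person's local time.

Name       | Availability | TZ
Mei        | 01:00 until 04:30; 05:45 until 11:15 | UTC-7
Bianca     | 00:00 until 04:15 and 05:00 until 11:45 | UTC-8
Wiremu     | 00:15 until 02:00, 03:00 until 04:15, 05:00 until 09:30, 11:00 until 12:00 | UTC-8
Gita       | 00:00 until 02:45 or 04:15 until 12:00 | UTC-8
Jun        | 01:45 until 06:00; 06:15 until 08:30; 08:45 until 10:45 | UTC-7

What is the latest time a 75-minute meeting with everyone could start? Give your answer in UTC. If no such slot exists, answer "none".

16:15

Mei in UTC: 08:00-11:30, 12:45-18:15 (add 7h to convert from UTC-7).
Bianca in UTC: 08:00-12:15, 13:00-19:45 (add 8h to convert from UTC-8).
Wiremu in UTC: 08:15-10:00, 11:00-12:15, 13:00-17:30, 19:00-20:00 (add 8h to convert from UTC-8).
Gita in UTC: 08:00-10:45, 12:15-20:00 (add 8h to convert from UTC-8).
Jun in UTC: 08:45-13:00, 13:15-15:30, 15:45-17:45 (add 7h to convert from UTC-7).
Mei ∩ Bianca: 08:00-11:30, 13:00-18:15.
Mei ∩ Bianca ∩ Wiremu: 08:15-10:00, 11:00-11:30, 13:00-17:30.
Mei ∩ Bianca ∩ Wiremu ∩ Gita: 08:15-10:00, 13:00-17:30.
Mei ∩ Bianca ∩ Wiremu ∩ Gita ∩ Jun: 08:45-10:00, 13:15-15:30, 15:45-17:30.
The last common window of at least 75 minutes is 15:45-17:30; a 75-minute meeting can start as late as 16:15 and still end by 17:30.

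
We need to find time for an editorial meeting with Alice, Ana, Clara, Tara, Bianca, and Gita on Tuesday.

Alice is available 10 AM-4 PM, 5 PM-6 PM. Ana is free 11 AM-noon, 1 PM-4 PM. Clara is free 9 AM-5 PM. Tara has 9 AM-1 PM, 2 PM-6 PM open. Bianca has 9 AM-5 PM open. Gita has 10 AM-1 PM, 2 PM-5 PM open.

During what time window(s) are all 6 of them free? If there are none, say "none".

Alice ∩ Ana: 11:00-12:00, 13:00-16:00.
Alice ∩ Ana ∩ Clara: 11:00-12:00, 13:00-16:00.
Alice ∩ Ana ∩ Clara ∩ Tara: 11:00-12:00, 14:00-16:00.
Alice ∩ Ana ∩ Clara ∩ Tara ∩ Bianca: 11:00-12:00, 14:00-16:00.
Alice ∩ Ana ∩ Clara ∩ Tara ∩ Bianca ∩ Gita: 11:00-12:00, 14:00-16:00.

11:00-12:00, 14:00-16:00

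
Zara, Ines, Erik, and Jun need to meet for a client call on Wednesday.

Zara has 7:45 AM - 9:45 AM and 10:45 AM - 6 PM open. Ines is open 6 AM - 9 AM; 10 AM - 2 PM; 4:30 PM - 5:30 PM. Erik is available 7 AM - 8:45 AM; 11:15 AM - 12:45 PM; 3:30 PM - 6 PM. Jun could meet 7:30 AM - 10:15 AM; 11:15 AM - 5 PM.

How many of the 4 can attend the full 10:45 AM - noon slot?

Zara and Ines can make the full 10:45-12:00 slot — that's 2.

2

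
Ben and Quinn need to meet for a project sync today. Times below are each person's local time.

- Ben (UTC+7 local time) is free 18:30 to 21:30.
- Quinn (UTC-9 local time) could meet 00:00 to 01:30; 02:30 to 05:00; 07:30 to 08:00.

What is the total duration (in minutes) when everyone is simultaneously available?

150

Ben in UTC: 11:30-14:30 (subtract 7h to convert from UTC+7).
Quinn in UTC: 09:00-10:30, 11:30-14:00, 16:30-17:00 (add 9h to convert from UTC-9).
Ben ∩ Quinn: 11:30-14:00.
That's a single block of 150 minutes.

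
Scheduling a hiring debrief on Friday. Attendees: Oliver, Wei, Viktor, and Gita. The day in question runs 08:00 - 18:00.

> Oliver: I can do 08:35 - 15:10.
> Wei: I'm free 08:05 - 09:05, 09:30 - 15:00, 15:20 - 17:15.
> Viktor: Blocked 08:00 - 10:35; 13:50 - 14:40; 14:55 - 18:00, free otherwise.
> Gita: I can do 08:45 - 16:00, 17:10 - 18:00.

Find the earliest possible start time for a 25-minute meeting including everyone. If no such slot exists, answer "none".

10:35

Oliver free: 08:35-15:10.
Wei free: 08:05-09:05, 09:30-15:00, 15:20-17:15.
Viktor free: 10:35-13:50, 14:40-14:55 (invert busy blocks within the working day).
Gita free: 08:45-16:00, 17:10-18:00.
Oliver ∩ Wei: 08:35-09:05, 09:30-15:00.
Oliver ∩ Wei ∩ Viktor: 10:35-13:50, 14:40-14:55.
Oliver ∩ Wei ∩ Viktor ∩ Gita: 10:35-13:50, 14:40-14:55.
So the common availability across everyone is 10:35-13:50, 14:40-14:55.
The first common window of at least 25 minutes is 10:35-13:50, so the earliest start is 10:35.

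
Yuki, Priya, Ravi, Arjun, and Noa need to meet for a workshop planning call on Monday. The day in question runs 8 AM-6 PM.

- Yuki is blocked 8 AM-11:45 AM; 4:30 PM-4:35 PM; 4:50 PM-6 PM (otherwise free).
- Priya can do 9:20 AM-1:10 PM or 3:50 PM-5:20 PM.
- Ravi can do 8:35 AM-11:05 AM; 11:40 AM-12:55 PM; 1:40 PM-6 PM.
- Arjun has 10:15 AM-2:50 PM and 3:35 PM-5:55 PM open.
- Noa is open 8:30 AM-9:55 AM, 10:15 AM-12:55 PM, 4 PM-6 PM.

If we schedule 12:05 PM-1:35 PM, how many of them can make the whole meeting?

2

Yuki free: 11:45-16:30, 16:35-16:50 (invert busy blocks within the working day).
Priya free: 09:20-13:10, 15:50-17:20.
Ravi free: 08:35-11:05, 11:40-12:55, 13:40-18:00.
Arjun free: 10:15-14:50, 15:35-17:55.
Noa free: 08:30-09:55, 10:15-12:55, 16:00-18:00.
Yuki and Arjun can make the full 12:05-13:35 slot — that's 2.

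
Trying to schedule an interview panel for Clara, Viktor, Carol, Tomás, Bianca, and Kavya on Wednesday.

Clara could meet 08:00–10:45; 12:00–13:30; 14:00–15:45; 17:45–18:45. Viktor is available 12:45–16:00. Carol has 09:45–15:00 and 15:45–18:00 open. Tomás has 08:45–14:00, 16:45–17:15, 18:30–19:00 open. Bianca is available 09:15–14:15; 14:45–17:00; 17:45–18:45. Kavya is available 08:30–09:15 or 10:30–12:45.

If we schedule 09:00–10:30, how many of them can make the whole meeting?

2

Clara and Tomás can make the full 09:00-10:30 slot — that's 2.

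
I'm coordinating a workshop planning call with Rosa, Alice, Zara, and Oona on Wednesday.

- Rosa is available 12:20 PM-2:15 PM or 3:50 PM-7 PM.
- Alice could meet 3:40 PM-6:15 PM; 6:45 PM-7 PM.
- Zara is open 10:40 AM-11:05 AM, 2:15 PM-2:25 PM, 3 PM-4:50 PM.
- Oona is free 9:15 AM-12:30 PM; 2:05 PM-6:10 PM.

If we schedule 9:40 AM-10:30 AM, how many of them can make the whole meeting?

Oona can make the full 09:40-10:30 slot — that's 1.

1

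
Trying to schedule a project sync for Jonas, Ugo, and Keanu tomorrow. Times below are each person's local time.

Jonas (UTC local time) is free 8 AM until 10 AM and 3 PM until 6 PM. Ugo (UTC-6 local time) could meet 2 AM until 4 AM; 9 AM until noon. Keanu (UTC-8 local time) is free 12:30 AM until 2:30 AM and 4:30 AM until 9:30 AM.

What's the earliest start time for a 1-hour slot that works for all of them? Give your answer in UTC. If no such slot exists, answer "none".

08:30

Jonas in UTC: 08:00-10:00, 15:00-18:00.
Ugo in UTC: 08:00-10:00, 15:00-18:00 (add 6h to convert from UTC-6).
Keanu in UTC: 08:30-10:30, 12:30-17:30 (add 8h to convert from UTC-8).
Jonas ∩ Ugo: 08:00-10:00, 15:00-18:00.
Jonas ∩ Ugo ∩ Keanu: 08:30-10:00, 15:00-17:30.
The first common window of at least 60 minutes is 08:30-10:00, so the earliest start is 08:30.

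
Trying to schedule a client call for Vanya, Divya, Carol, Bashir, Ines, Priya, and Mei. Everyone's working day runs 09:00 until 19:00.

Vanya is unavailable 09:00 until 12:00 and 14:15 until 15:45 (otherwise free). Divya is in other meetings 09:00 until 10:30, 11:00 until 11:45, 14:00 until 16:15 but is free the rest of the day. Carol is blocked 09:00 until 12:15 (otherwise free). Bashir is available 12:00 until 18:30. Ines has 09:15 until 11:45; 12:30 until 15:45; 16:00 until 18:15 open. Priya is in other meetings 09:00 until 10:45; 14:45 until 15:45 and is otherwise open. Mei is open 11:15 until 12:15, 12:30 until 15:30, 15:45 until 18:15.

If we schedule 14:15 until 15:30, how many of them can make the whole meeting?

Vanya free: 12:00-14:15, 15:45-19:00 (invert busy blocks within the working day).
Divya free: 10:30-11:00, 11:45-14:00, 16:15-19:00 (invert busy blocks within the working day).
Carol free: 12:15-19:00 (invert busy blocks within the working day).
Bashir free: 12:00-18:30.
Ines free: 09:15-11:45, 12:30-15:45, 16:00-18:15.
Priya free: 10:45-14:45, 15:45-19:00 (invert busy blocks within the working day).
Mei free: 11:15-12:15, 12:30-15:30, 15:45-18:15.
Carol, Bashir, Ines, and Mei can make the full 14:15-15:30 slot — that's 4.

4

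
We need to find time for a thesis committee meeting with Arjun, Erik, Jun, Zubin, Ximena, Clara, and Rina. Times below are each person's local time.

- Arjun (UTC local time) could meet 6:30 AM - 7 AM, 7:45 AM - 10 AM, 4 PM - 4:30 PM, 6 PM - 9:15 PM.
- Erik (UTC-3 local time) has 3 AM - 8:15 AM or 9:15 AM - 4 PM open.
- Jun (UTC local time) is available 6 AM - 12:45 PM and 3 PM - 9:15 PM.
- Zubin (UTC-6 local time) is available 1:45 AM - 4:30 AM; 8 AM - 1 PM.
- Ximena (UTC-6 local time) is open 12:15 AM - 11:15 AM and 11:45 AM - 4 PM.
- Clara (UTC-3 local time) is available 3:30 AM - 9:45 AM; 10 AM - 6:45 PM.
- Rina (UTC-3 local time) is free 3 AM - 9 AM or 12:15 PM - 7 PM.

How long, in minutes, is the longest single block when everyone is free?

Arjun in UTC: 06:30-07:00, 07:45-10:00, 16:00-16:30, 18:00-21:15.
Erik in UTC: 06:00-11:15, 12:15-19:00 (add 3h to convert from UTC-3).
Jun in UTC: 06:00-12:45, 15:00-21:15.
Zubin in UTC: 07:45-10:30, 14:00-19:00 (add 6h to convert from UTC-6).
Ximena in UTC: 06:15-17:15, 17:45-22:00 (add 6h to convert from UTC-6).
Clara in UTC: 06:30-12:45, 13:00-21:45 (add 3h to convert from UTC-3).
Rina in UTC: 06:00-12:00, 15:15-22:00 (add 3h to convert from UTC-3).
Arjun ∩ Erik: 06:30-07:00, 07:45-10:00, 16:00-16:30, 18:00-19:00.
Arjun ∩ Erik ∩ Jun: 06:30-07:00, 07:45-10:00, 16:00-16:30, 18:00-19:00.
Arjun ∩ Erik ∩ Jun ∩ Zubin: 07:45-10:00, 16:00-16:30, 18:00-19:00.
Arjun ∩ Erik ∩ Jun ∩ Zubin ∩ Ximena: 07:45-10:00, 16:00-16:30, 18:00-19:00.
Arjun ∩ Erik ∩ Jun ∩ Zubin ∩ Ximena ∩ Clara: 07:45-10:00, 16:00-16:30, 18:00-19:00.
Arjun ∩ Erik ∩ Jun ∩ Zubin ∩ Ximena ∩ Clara ∩ Rina: 07:45-10:00, 16:00-16:30, 18:00-19:00.
The longest is 07:45-10:00 at 135 minutes.

135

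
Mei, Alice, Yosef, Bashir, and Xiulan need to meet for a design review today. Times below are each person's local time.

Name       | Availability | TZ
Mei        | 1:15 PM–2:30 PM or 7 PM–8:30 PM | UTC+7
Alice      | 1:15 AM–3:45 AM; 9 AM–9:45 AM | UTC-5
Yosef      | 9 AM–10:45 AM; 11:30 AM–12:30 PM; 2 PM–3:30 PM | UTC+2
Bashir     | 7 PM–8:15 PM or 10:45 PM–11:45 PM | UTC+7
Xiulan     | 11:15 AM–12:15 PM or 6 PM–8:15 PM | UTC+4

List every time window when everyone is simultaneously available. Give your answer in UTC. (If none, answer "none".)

Mei in UTC: 06:15-07:30, 12:00-13:30 (subtract 7h to convert from UTC+7).
Alice in UTC: 06:15-08:45, 14:00-14:45 (add 5h to convert from UTC-5).
Yosef in UTC: 07:00-08:45, 09:30-10:30, 12:00-13:30 (subtract 2h to convert from UTC+2).
Bashir in UTC: 12:00-13:15, 15:45-16:45 (subtract 7h to convert from UTC+7).
Xiulan in UTC: 07:15-08:15, 14:00-16:15 (subtract 4h to convert from UTC+4).
Mei ∩ Alice: 06:15-07:30.
Mei ∩ Alice ∩ Yosef: 07:00-07:30.
Mei ∩ Alice ∩ Yosef ∩ Bashir: ∅.
Mei ∩ Alice ∩ Yosef ∩ Bashir ∩ Xiulan: ∅.
There is no time when everyone is free.

none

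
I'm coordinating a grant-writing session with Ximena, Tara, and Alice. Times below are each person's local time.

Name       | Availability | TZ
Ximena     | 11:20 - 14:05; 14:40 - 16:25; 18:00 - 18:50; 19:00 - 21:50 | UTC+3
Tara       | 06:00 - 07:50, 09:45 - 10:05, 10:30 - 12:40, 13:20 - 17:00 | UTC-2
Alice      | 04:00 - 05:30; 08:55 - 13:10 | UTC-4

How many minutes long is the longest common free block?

Ximena in UTC: 08:20-11:05, 11:40-13:25, 15:00-15:50, 16:00-18:50 (subtract 3h to convert from UTC+3).
Tara in UTC: 08:00-09:50, 11:45-12:05, 12:30-14:40, 15:20-19:00 (add 2h to convert from UTC-2).
Alice in UTC: 08:00-09:30, 12:55-17:10 (add 4h to convert from UTC-4).
Ximena ∩ Tara: 08:20-09:50, 11:45-12:05, 12:30-13:25, 15:20-15:50, 16:00-18:50.
Ximena ∩ Tara ∩ Alice: 08:20-09:30, 12:55-13:25, 15:20-15:50, 16:00-17:10.
The longest is 08:20-09:30 at 70 minutes.

70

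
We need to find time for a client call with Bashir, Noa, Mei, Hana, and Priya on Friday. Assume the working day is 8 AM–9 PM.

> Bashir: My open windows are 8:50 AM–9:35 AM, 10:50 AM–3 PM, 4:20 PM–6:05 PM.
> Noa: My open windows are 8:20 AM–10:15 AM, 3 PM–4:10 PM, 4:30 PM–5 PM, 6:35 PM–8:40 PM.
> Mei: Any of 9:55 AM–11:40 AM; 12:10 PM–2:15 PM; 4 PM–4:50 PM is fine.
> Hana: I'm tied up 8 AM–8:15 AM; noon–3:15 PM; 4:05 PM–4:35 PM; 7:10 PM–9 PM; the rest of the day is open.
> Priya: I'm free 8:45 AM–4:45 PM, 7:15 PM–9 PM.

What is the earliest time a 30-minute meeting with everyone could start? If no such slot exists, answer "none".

Bashir free: 08:50-09:35, 10:50-15:00, 16:20-18:05.
Noa free: 08:20-10:15, 15:00-16:10, 16:30-17:00, 18:35-20:40.
Mei free: 09:55-11:40, 12:10-14:15, 16:00-16:50.
Hana free: 08:15-12:00, 15:15-16:05, 16:35-19:10 (invert busy blocks within the working day).
Priya free: 08:45-16:45, 19:15-21:00.
Bashir ∩ Noa: 08:50-09:35, 16:30-17:00.
Bashir ∩ Noa ∩ Mei: 16:30-16:50.
Bashir ∩ Noa ∩ Mei ∩ Hana: 16:35-16:50.
Bashir ∩ Noa ∩ Mei ∩ Hana ∩ Priya: 16:35-16:45.
Those are the intersection windows.
No common window is at least 30 minutes long.

none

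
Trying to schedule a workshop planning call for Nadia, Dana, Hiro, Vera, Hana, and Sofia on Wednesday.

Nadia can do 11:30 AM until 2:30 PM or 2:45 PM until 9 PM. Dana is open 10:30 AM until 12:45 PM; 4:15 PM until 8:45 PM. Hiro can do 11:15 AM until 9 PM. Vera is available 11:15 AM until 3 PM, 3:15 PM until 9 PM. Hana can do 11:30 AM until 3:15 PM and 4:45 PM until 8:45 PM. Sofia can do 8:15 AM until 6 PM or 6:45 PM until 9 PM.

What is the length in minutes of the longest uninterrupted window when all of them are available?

Nadia ∩ Dana: 11:30-12:45, 16:15-20:45.
Nadia ∩ Dana ∩ Hiro: 11:30-12:45, 16:15-20:45.
Nadia ∩ Dana ∩ Hiro ∩ Vera: 11:30-12:45, 16:15-20:45.
Nadia ∩ Dana ∩ Hiro ∩ Vera ∩ Hana: 11:30-12:45, 16:45-20:45.
Nadia ∩ Dana ∩ Hiro ∩ Vera ∩ Hana ∩ Sofia: 11:30-12:45, 16:45-18:00, 18:45-20:45.
The longest is 18:45-20:45 at 120 minutes.

120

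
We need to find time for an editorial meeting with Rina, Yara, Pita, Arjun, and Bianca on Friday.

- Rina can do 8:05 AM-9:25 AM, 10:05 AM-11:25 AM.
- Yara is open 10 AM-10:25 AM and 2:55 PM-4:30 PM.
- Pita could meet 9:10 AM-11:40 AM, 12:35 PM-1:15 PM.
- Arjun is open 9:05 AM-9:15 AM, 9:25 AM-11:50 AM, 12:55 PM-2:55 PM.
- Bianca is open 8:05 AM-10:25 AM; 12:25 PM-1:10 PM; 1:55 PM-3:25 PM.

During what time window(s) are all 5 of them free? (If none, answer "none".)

10:05-10:25

Rina ∩ Yara: 10:05-10:25.
Rina ∩ Yara ∩ Pita: 10:05-10:25.
Rina ∩ Yara ∩ Pita ∩ Arjun: 10:05-10:25.
Rina ∩ Yara ∩ Pita ∩ Arjun ∩ Bianca: 10:05-10:25.
Those are the intersection windows.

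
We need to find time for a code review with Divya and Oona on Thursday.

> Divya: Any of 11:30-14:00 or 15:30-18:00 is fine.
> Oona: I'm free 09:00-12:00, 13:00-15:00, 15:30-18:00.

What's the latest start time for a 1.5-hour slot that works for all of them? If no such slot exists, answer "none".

16:30

Divya ∩ Oona: 11:30-12:00, 13:00-14:00, 15:30-18:00.
The last common window of at least 90 minutes is 15:30-18:00; a 90-minute meeting can start as late as 16:30 and still end by 18:00.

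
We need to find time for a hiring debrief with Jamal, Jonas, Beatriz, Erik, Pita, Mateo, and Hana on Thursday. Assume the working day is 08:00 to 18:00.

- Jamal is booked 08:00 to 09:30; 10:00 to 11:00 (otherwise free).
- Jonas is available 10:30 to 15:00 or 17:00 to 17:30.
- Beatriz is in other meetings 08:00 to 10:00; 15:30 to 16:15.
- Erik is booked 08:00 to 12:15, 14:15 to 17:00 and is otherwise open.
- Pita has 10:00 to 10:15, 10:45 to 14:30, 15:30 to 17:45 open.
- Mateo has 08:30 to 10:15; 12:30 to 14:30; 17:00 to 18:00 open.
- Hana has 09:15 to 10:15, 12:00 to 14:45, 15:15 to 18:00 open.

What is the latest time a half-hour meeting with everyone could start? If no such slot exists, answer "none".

17:00

Jamal free: 09:30-10:00, 11:00-18:00 (invert busy blocks within the working day).
Jonas free: 10:30-15:00, 17:00-17:30.
Beatriz free: 10:00-15:30, 16:15-18:00 (invert busy blocks within the working day).
Erik free: 12:15-14:15, 17:00-18:00 (invert busy blocks within the working day).
Pita free: 10:00-10:15, 10:45-14:30, 15:30-17:45.
Mateo free: 08:30-10:15, 12:30-14:30, 17:00-18:00.
Hana free: 09:15-10:15, 12:00-14:45, 15:15-18:00.
Jamal ∩ Jonas: 11:00-15:00, 17:00-17:30.
Jamal ∩ Jonas ∩ Beatriz: 11:00-15:00, 17:00-17:30.
Jamal ∩ Jonas ∩ Beatriz ∩ Erik: 12:15-14:15, 17:00-17:30.
Jamal ∩ Jonas ∩ Beatriz ∩ Erik ∩ Pita: 12:15-14:15, 17:00-17:30.
Jamal ∩ Jonas ∩ Beatriz ∩ Erik ∩ Pita ∩ Mateo: 12:30-14:15, 17:00-17:30.
Jamal ∩ Jonas ∩ Beatriz ∩ Erik ∩ Pita ∩ Mateo ∩ Hana: 12:30-14:15, 17:00-17:30.
The last common window of at least 30 minutes is 17:00-17:30; a 30-minute meeting can start as late as 17:00 and still end by 17:30.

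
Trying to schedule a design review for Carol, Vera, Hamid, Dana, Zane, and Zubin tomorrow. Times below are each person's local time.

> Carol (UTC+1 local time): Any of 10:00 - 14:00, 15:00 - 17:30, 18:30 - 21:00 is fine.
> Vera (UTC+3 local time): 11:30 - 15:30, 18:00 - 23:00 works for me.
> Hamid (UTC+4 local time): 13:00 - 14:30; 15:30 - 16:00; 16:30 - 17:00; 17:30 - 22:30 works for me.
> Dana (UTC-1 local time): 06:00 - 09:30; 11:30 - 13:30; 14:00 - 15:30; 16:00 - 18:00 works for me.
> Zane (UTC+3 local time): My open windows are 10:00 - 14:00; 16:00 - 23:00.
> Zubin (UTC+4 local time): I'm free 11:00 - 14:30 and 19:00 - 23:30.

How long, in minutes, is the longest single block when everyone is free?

90

Carol in UTC: 09:00-13:00, 14:00-16:30, 17:30-20:00 (subtract 1h to convert from UTC+1).
Vera in UTC: 08:30-12:30, 15:00-20:00 (subtract 3h to convert from UTC+3).
Hamid in UTC: 09:00-10:30, 11:30-12:00, 12:30-13:00, 13:30-18:30 (subtract 4h to convert from UTC+4).
Dana in UTC: 07:00-10:30, 12:30-14:30, 15:00-16:30, 17:00-19:00 (add 1h to convert from UTC-1).
Zane in UTC: 07:00-11:00, 13:00-20:00 (subtract 3h to convert from UTC+3).
Zubin in UTC: 07:00-10:30, 15:00-19:30 (subtract 4h to convert from UTC+4).
Carol ∩ Vera: 09:00-12:30, 15:00-16:30, 17:30-20:00.
Carol ∩ Vera ∩ Hamid: 09:00-10:30, 11:30-12:00, 15:00-16:30, 17:30-18:30.
Carol ∩ Vera ∩ Hamid ∩ Dana: 09:00-10:30, 15:00-16:30, 17:30-18:30.
Carol ∩ Vera ∩ Hamid ∩ Dana ∩ Zane: 09:00-10:30, 15:00-16:30, 17:30-18:30.
Carol ∩ Vera ∩ Hamid ∩ Dana ∩ Zane ∩ Zubin: 09:00-10:30, 15:00-16:30, 17:30-18:30.
So the common availability across everyone is 09:00-10:30, 15:00-16:30, 17:30-18:30.
The longest is 09:00-10:30 at 90 minutes.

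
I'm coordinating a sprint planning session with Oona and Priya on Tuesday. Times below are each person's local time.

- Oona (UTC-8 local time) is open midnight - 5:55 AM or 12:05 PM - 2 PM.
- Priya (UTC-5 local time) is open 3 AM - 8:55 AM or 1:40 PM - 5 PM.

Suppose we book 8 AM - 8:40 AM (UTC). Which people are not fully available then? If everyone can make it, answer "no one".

no one

Oona in UTC: 08:00-13:55, 20:05-22:00 (add 8h to convert from UTC-8).
Priya in UTC: 08:00-13:55, 18:40-22:00 (add 5h to convert from UTC-5).
Oona: free for 08:00-08:40. Priya: free for 08:00-08:40.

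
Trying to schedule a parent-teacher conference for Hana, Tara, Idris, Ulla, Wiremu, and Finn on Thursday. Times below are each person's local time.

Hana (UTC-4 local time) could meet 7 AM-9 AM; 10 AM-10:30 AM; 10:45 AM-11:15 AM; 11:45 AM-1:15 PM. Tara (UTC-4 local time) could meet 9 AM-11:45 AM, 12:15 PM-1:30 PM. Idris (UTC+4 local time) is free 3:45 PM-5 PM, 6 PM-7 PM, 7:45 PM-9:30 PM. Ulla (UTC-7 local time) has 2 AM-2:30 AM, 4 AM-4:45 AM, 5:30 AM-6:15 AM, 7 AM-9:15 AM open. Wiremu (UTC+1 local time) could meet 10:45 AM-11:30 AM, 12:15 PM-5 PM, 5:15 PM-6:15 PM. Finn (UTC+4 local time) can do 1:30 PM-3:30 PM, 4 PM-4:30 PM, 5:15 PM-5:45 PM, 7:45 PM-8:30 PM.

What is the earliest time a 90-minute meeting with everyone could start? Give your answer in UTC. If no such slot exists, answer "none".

none

Hana in UTC: 11:00-13:00, 14:00-14:30, 14:45-15:15, 15:45-17:15 (add 4h to convert from UTC-4).
Tara in UTC: 13:00-15:45, 16:15-17:30 (add 4h to convert from UTC-4).
Idris in UTC: 11:45-13:00, 14:00-15:00, 15:45-17:30 (subtract 4h to convert from UTC+4).
Ulla in UTC: 09:00-09:30, 11:00-11:45, 12:30-13:15, 14:00-16:15 (add 7h to convert from UTC-7).
Wiremu in UTC: 09:45-10:30, 11:15-16:00, 16:15-17:15 (subtract 1h to convert from UTC+1).
Finn in UTC: 09:30-11:30, 12:00-12:30, 13:15-13:45, 15:45-16:30 (subtract 4h to convert from UTC+4).
Hana ∩ Tara: 14:00-14:30, 14:45-15:15, 16:15-17:15.
Hana ∩ Tara ∩ Idris: 14:00-14:30, 14:45-15:00, 16:15-17:15.
Hana ∩ Tara ∩ Idris ∩ Ulla: 14:00-14:30, 14:45-15:00.
Hana ∩ Tara ∩ Idris ∩ Ulla ∩ Wiremu: 14:00-14:30, 14:45-15:00.
Hana ∩ Tara ∩ Idris ∩ Ulla ∩ Wiremu ∩ Finn: ∅.
There is no time when everyone is free.
No common window is at least 90 minutes long.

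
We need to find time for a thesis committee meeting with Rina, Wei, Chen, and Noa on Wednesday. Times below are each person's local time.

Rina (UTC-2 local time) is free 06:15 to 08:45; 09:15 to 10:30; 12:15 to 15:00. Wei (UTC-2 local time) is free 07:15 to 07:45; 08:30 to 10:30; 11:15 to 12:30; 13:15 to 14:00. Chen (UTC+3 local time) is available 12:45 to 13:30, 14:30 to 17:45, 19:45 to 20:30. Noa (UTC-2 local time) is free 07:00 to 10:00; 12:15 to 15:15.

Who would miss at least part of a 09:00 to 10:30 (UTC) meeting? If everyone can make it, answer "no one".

Rina in UTC: 08:15-10:45, 11:15-12:30, 14:15-17:00 (add 2h to convert from UTC-2).
Wei in UTC: 09:15-09:45, 10:30-12:30, 13:15-14:30, 15:15-16:00 (add 2h to convert from UTC-2).
Chen in UTC: 09:45-10:30, 11:30-14:45, 16:45-17:30 (subtract 3h to convert from UTC+3).
Noa in UTC: 09:00-12:00, 14:15-17:15 (add 2h to convert from UTC-2).
Rina: free for 09:00-10:30. Wei: not fully free for 09:00-10:30. Chen: not fully free for 09:00-10:30. Noa: free for 09:00-10:30.

Chen, Wei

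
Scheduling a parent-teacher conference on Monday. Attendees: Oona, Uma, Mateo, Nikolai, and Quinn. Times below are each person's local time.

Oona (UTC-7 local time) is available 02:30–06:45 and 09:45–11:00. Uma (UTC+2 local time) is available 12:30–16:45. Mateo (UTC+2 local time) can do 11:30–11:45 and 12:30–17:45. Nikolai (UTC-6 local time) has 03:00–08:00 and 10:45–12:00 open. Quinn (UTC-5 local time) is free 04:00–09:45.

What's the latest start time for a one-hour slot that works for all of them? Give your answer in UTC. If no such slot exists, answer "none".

12:45

Oona in UTC: 09:30-13:45, 16:45-18:00 (add 7h to convert from UTC-7).
Uma in UTC: 10:30-14:45 (subtract 2h to convert from UTC+2).
Mateo in UTC: 09:30-09:45, 10:30-15:45 (subtract 2h to convert from UTC+2).
Nikolai in UTC: 09:00-14:00, 16:45-18:00 (add 6h to convert from UTC-6).
Quinn in UTC: 09:00-14:45 (add 5h to convert from UTC-5).
Oona ∩ Uma: 10:30-13:45.
Oona ∩ Uma ∩ Mateo: 10:30-13:45.
Oona ∩ Uma ∩ Mateo ∩ Nikolai: 10:30-13:45.
Oona ∩ Uma ∩ Mateo ∩ Nikolai ∩ Quinn: 10:30-13:45.
So the common availability across everyone is 10:30-13:45.
The last common window of at least 60 minutes is 10:30-13:45; a 60-minute meeting can start as late as 12:45 and still end by 13:45.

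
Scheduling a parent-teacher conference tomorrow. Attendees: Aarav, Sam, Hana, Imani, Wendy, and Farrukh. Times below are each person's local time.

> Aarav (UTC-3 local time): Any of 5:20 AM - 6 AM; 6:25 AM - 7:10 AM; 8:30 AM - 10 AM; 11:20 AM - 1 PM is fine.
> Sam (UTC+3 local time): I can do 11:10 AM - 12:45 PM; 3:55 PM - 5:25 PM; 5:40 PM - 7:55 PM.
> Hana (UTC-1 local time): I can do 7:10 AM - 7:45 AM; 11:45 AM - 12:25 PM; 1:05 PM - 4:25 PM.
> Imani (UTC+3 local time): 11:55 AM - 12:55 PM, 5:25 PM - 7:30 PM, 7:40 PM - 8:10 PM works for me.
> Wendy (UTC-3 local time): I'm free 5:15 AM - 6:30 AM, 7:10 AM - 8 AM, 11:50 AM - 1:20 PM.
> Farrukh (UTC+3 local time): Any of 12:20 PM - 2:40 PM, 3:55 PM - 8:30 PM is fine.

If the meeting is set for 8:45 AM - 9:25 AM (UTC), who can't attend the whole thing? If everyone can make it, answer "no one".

Aarav, Farrukh, Hana, Imani

Aarav in UTC: 08:20-09:00, 09:25-10:10, 11:30-13:00, 14:20-16:00 (add 3h to convert from UTC-3).
Sam in UTC: 08:10-09:45, 12:55-14:25, 14:40-16:55 (subtract 3h to convert from UTC+3).
Hana in UTC: 08:10-08:45, 12:45-13:25, 14:05-17:25 (add 1h to convert from UTC-1).
Imani in UTC: 08:55-09:55, 14:25-16:30, 16:40-17:10 (subtract 3h to convert from UTC+3).
Wendy in UTC: 08:15-09:30, 10:10-11:00, 14:50-16:20 (add 3h to convert from UTC-3).
Farrukh in UTC: 09:20-11:40, 12:55-17:30 (subtract 3h to convert from UTC+3).
Aarav: not fully free for 08:45-09:25. Sam: free for 08:45-09:25. Hana: not fully free for 08:45-09:25. Imani: not fully free for 08:45-09:25. Wendy: free for 08:45-09:25. Farrukh: not fully free for 08:45-09:25.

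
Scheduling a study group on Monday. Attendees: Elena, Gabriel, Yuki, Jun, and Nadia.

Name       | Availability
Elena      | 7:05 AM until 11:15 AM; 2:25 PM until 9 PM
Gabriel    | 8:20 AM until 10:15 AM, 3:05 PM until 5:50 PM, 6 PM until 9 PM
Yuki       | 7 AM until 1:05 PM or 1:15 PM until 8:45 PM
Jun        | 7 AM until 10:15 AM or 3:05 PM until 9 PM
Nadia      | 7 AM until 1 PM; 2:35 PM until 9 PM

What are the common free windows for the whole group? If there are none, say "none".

Elena ∩ Gabriel: 08:20-10:15, 15:05-17:50, 18:00-21:00.
Elena ∩ Gabriel ∩ Yuki: 08:20-10:15, 15:05-17:50, 18:00-20:45.
Elena ∩ Gabriel ∩ Yuki ∩ Jun: 08:20-10:15, 15:05-17:50, 18:00-20:45.
Elena ∩ Gabriel ∩ Yuki ∩ Jun ∩ Nadia: 08:20-10:15, 15:05-17:50, 18:00-20:45.
So the common availability across everyone is 08:20-10:15, 15:05-17:50, 18:00-20:45.

08:20-10:15, 15:05-17:50, 18:00-20:45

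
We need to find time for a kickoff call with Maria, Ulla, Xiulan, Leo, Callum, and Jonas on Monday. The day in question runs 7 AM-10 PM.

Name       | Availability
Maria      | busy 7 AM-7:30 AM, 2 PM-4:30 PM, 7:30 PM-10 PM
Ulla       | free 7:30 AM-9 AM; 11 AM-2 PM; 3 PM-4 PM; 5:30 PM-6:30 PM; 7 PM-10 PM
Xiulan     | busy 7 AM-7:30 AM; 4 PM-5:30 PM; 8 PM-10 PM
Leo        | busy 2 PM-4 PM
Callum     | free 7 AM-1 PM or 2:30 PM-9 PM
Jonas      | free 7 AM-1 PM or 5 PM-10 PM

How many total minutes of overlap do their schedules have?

Maria free: 07:30-14:00, 16:30-19:30 (invert busy blocks within the working day).
Ulla free: 07:30-09:00, 11:00-14:00, 15:00-16:00, 17:30-18:30, 19:00-22:00.
Xiulan free: 07:30-16:00, 17:30-20:00 (invert busy blocks within the working day).
Leo free: 07:00-14:00, 16:00-22:00 (invert busy blocks within the working day).
Callum free: 07:00-13:00, 14:30-21:00.
Jonas free: 07:00-13:00, 17:00-22:00.
Maria ∩ Ulla: 07:30-09:00, 11:00-14:00, 17:30-18:30, 19:00-19:30.
Maria ∩ Ulla ∩ Xiulan: 07:30-09:00, 11:00-14:00, 17:30-18:30, 19:00-19:30.
Maria ∩ Ulla ∩ Xiulan ∩ Leo: 07:30-09:00, 11:00-14:00, 17:30-18:30, 19:00-19:30.
Maria ∩ Ulla ∩ Xiulan ∩ Leo ∩ Callum: 07:30-09:00, 11:00-13:00, 17:30-18:30, 19:00-19:30.
Maria ∩ Ulla ∩ Xiulan ∩ Leo ∩ Callum ∩ Jonas: 07:30-09:00, 11:00-13:00, 17:30-18:30, 19:00-19:30.
So the common availability across everyone is 07:30-09:00, 11:00-13:00, 17:30-18:30, 19:00-19:30.
Summing the common windows: 90 + 120 + 60 + 30 = 300 minutes.

300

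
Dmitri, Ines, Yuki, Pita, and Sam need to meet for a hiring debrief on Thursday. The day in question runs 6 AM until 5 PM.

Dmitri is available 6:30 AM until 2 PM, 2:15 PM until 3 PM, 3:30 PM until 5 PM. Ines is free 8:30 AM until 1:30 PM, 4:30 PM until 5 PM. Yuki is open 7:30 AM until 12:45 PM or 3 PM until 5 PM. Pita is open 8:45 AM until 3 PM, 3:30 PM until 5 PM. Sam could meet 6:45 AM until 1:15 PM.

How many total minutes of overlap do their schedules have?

240

Dmitri ∩ Ines: 08:30-13:30, 16:30-17:00.
Dmitri ∩ Ines ∩ Yuki: 08:30-12:45, 16:30-17:00.
Dmitri ∩ Ines ∩ Yuki ∩ Pita: 08:45-12:45, 16:30-17:00.
Dmitri ∩ Ines ∩ Yuki ∩ Pita ∩ Sam: 08:45-12:45.
That's a single block of 240 minutes.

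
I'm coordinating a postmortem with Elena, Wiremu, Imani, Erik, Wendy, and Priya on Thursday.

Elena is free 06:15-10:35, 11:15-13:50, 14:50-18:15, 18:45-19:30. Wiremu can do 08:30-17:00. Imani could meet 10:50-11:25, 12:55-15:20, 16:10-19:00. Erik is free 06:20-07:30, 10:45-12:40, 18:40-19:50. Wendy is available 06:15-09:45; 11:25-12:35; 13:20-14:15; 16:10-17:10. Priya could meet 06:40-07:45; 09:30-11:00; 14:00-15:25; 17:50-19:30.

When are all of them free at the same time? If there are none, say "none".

Elena ∩ Wiremu: 08:30-10:35, 11:15-13:50, 14:50-17:00.
Elena ∩ Wiremu ∩ Imani: 11:15-11:25, 12:55-13:50, 14:50-15:20, 16:10-17:00.
Elena ∩ Wiremu ∩ Imani ∩ Erik: 11:15-11:25.
Elena ∩ Wiremu ∩ Imani ∩ Erik ∩ Wendy: ∅.
Elena ∩ Wiremu ∩ Imani ∩ Erik ∩ Wendy ∩ Priya: ∅.
There is no time when everyone is free.

none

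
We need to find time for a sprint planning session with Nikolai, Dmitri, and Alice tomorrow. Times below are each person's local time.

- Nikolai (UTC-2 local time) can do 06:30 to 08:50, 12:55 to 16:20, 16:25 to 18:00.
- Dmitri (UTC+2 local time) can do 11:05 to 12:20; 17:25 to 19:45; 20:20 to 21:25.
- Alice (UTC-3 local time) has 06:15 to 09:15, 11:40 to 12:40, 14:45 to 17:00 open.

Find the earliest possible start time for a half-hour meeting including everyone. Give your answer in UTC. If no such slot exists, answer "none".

Nikolai in UTC: 08:30-10:50, 14:55-18:20, 18:25-20:00 (add 2h to convert from UTC-2).
Dmitri in UTC: 09:05-10:20, 15:25-17:45, 18:20-19:25 (subtract 2h to convert from UTC+2).
Alice in UTC: 09:15-12:15, 14:40-15:40, 17:45-20:00 (add 3h to convert from UTC-3).
Nikolai ∩ Dmitri: 09:05-10:20, 15:25-17:45, 18:25-19:25.
Nikolai ∩ Dmitri ∩ Alice: 09:15-10:20, 15:25-15:40, 18:25-19:25.
Those are the intersection windows.
The first common window of at least 30 minutes is 09:15-10:20, so the earliest start is 09:15.

09:15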